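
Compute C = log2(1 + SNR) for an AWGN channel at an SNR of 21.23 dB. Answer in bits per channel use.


SNR_linear = 10^(21.23/10) = 132.7394; C = log2(1 + SNR_linear) = log2(1 + 132.7394) = 7.0633

7.0633 bits/channel use


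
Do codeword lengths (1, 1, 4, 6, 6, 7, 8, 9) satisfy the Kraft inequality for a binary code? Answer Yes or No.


Kraft sum = sum(2^(-l_i)) = 1.1074, need <= 1. Result: violated (a binary prefix-free code with these lengths cannot exist)

No


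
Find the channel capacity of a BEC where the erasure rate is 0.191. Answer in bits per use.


C = 1 - epsilon = 1 - 0.191 = 0.809

0.809 bits


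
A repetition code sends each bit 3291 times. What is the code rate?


Rate = k/n = 1/3291

1/3291


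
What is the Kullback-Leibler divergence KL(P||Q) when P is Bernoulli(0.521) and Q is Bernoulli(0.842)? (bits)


KL = p*log2(p/q) + (1-p)*log2((1-p)/(1-q)) = 0.521*log2(0.521/0.842) + 0.479*log2(0.479/0.158) = 0.4056

0.4056 bits


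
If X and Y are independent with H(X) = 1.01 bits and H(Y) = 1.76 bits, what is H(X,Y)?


For independent variables, H(X,Y) = H(X) + H(Y) = 1.01 + 1.76 = 2.77

2.77 bits


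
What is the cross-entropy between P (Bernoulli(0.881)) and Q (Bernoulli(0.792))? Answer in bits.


H(P,Q) = -p*log2(q) - (1-p)*log2(1-q). -0.881*log2(0.792) = 0.296393; -0.119*log2(0.208) = 0.269576. H(P,Q) = 0.296393 + 0.269576 = 0.566

0.566 bits


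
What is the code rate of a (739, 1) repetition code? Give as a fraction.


Rate = k/n = 1/739

1/739


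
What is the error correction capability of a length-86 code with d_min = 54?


Correction capability = floor((d-1)/2) = floor((54-1)/2) = 26

26 errors


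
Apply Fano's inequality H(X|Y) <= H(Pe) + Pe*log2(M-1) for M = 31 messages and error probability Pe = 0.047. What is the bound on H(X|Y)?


H(Pe) = -Pe*log2(Pe) - (1-Pe)*log2(1-Pe) = -0.047*log2(0.047) - 0.953*log2(0.953) = 0.207326 + 0.066188 = 0.2735. Pe*log2(M-1) = 0.047*log2(30) = 0.230624. Bound = H(Pe) + Pe*log2(M-1) = 0.207326 + 0.066188 + 0.230624 = 0.5041

0.5041 bits


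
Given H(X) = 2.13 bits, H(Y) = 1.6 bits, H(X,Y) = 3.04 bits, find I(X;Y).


I(X;Y) = H(X) + H(Y) - H(X,Y) = 2.13 + 1.6 - 3.04 = 0.69

0.69 bits


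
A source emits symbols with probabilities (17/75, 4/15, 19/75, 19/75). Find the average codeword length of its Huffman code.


Huffman construction (repeatedly merge the two least-probable nodes; each merge adds 1 bit to every symbol beneath it): 17/75 + 19/75 = 12/25; 19/75 + 4/15 = 13/25; 12/25 + 13/25 = 1. Resulting codeword lengths (in the order the probabilities were given): (2, 2, 2, 2). L_avg = sum(p_i * l_i) = 17/75*2 + 4/15*2 + 19/75*2 + 19/75*2 = 2

2.0 bits


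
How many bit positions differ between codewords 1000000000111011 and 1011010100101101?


Count differing positions: . . ^ ^ . ^ . ^ . . . ^ . ^ ^ . = 7 differences

7


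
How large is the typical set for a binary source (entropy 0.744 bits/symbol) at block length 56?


log2|A_typical| = nH = 56 * 0.744 = 41.664, so |A_typical| ~ 2^41.664 = 3.484e+12

3.484e+12


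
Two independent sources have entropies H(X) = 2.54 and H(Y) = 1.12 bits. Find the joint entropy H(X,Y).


For independent variables, H(X,Y) = H(X) + H(Y) = 2.54 + 1.12 = 3.66

3.66 bits


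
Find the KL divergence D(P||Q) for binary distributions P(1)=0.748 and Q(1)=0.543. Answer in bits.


KL = p*log2(p/q) + (1-p)*log2((1-p)/(1-q)) = 0.748*log2(0.748/0.543) + 0.252*log2(0.252/0.457) = 0.1292

0.1292 bits


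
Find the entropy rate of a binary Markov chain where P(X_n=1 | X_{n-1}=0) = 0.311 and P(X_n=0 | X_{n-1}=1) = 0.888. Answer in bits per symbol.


Stationary distribution: pi_0 = p10/(p01+p10) = 0.7406, pi_1 = 0.2594. Entropy rate H' = pi_0*H(p01) + pi_1*H(p10) = 0.7406*0.8943 + 0.2594*0.5059 = 0.7936

0.7936 bits/symbol


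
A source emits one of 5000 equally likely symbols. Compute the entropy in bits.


H = log2(n) = log2(5000) = 12.2877

12.2877 bits


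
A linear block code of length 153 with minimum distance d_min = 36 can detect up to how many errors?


Detection capability = d_min - 1 = 36 - 1 = 35

35 errors


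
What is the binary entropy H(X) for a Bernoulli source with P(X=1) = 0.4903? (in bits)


H = -p*log2(p) - (1-p)*log2(1-p). -0.4903*log2(0.4903) = 0.504158; -0.5097*log2(0.5097) = 0.495571. H = 0.504158 + 0.495571 = 0.9997

0.9997 bits


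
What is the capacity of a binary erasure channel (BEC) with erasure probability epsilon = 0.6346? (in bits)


C = 1 - epsilon = 1 - 0.6346 = 0.3654

0.3654 bits


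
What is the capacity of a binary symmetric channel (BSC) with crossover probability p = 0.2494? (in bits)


H(p) = -p*log2(p) - (1-p)*log2(1-p) = -0.2494*log2(0.2494) - 0.7506*log2(0.7506) = 0.499665 + 0.310661 = 0.8103. C = 1 - H(p) = 1 - 0.8103 = 0.1897

0.1897 bits


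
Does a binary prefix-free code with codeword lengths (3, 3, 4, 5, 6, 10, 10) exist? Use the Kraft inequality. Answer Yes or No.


Kraft sum = sum(2^(-l_i)) = 0.3613, need <= 1. Result: satisfied (a binary prefix-free code with these lengths exists)

Yes


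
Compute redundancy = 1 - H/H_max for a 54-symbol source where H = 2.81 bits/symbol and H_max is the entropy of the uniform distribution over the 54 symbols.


H_max = log2(K) = log2(54) = 5.7549 bits/symbol. Redundancy = 1 - H/H_max = 1 - 2.81/5.7549 = 1 - 0.4883 = 0.5117

0.5117


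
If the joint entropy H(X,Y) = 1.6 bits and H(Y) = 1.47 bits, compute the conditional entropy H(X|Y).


H(X|Y) = H(X,Y) - H(Y) = 1.6 - 1.47 = 0.13

0.13 bits


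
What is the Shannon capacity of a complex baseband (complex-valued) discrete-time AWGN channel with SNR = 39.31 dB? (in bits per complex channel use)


SNR_linear = 10^(39.31/10) = 8531.0011; C = log2(1 + SNR_linear) = log2(1 + 8531.0011) = 13.0587

13.0587 bits/channel use


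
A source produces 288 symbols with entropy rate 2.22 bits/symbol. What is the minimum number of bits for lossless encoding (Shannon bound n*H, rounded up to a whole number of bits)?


Minimum bits >= n * H = 288 * 2.22 = 639.36, rounded up to a whole number of bits = 640

640 bits


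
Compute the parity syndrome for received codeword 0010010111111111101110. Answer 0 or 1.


Syndrome = XOR of all bits = 0 XOR 0 XOR 1 XOR 0 XOR 0 XOR 1 XOR 0 XOR 1 XOR 1 XOR 1 XOR 1 XOR 1 XOR 1 XOR 1 XOR 1 XOR 1 XOR 1 XOR 0 XOR 1 XOR 1 XOR 1 XOR 0 = 1

1


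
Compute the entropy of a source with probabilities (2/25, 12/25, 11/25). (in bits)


H = -sum(p_i * log2(p_i)). Terms: -(2/25)*log2(2/25) = 0.291508; -(12/25)*log2(12/25) = 0.508269; -(11/25)*log2(11/25) = 0.521147. H = 0.291508 + 0.508269 + 0.521147 = 1.3209

1.3209 bits


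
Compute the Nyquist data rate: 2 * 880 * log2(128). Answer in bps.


Rate = 2 * B * log2(M) = 2 * 880 * 7.0 = 12320.0

12320.0 bps


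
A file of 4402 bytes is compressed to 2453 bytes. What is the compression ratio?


Ratio = original / compressed = 4402 / 2453 = 1.7945

1.7945


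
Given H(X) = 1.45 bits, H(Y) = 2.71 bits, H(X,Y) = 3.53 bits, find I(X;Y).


I(X;Y) = H(X) + H(Y) - H(X,Y) = 1.45 + 2.71 - 3.53 = 0.63

0.63 bits


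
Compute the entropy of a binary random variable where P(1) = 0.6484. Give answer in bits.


H = -p*log2(p) - (1-p)*log2(1-p). -0.6484*log2(0.6484) = 0.405279; -0.3516*log2(0.3516) = 0.530210. H = 0.405279 + 0.530210 = 0.9355

0.9355 bits


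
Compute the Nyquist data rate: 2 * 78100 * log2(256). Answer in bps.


Rate = 2 * B * log2(M) = 2 * 78100 * 8.0 = 1249600.0

1249600.0 bps


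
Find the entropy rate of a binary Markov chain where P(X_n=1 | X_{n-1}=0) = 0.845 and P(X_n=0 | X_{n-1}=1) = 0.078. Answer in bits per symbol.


Stationary distribution: pi_0 = p10/(p01+p10) = 0.0845, pi_1 = 0.9155. Entropy rate H' = pi_0*H(p01) + pi_1*H(p10) = 0.0845*0.6222 + 0.9155*0.3951 = 0.4143

0.4143 bits/symbol


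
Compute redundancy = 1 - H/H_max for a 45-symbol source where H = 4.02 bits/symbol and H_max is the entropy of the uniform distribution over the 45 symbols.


H_max = log2(K) = log2(45) = 5.4919 bits/symbol. Redundancy = 1 - H/H_max = 1 - 4.02/5.4919 = 1 - 0.732 = 0.268

0.268


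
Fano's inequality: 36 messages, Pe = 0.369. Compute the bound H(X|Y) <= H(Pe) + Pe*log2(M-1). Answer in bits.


H(Pe) = -Pe*log2(Pe) - (1-Pe)*log2(1-Pe) = -0.369*log2(0.369) - 0.631*log2(0.631) = 0.530735 + 0.419166 = 0.9499. Pe*log2(M-1) = 0.369*log2(35) = 1.892705. Bound = H(Pe) + Pe*log2(M-1) = 0.530735 + 0.419166 + 1.892705 = 2.8426

2.8426 bits


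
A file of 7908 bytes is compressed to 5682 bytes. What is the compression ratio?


Ratio = original / compressed = 7908 / 5682 = 1.3918

1.3918


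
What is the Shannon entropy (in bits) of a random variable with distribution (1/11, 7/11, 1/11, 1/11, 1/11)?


H = -sum(p_i * log2(p_i)). Terms: -(1/11)*log2(1/11) = 0.314494; -(7/11)*log2(7/11) = 0.414958; -(1/11)*log2(1/11) = 0.314494; -(1/11)*log2(1/11) = 0.314494; -(1/11)*log2(1/11) = 0.314494. H = 0.314494 + 0.414958 + 0.314494 + 0.314494 + 0.314494 = 1.6729

1.6729 bits


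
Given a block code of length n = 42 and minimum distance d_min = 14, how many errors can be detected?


Detection capability = d_min - 1 = 14 - 1 = 13

13 errors


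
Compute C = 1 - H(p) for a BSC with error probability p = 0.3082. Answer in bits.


H(p) = -p*log2(p) - (1-p)*log2(1-p) = -0.3082*log2(0.3082) - 0.6918*log2(0.6918) = 0.523342 + 0.367742 = 0.8911. C = 1 - H(p) = 1 - 0.8911 = 0.1089

0.1089 bits


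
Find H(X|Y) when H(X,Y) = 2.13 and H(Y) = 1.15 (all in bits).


H(X|Y) = H(X,Y) - H(Y) = 2.13 - 1.15 = 0.98

0.98 bits


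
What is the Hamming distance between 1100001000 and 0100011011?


Count differing positions: ^ . . . . ^ . . ^ ^ = 4 differences

4


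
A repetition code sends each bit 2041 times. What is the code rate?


Rate = k/n = 1/2041

1/2041


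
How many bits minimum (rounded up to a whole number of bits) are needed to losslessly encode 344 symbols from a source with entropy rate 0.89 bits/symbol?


Minimum bits >= n * H = 344 * 0.89 = 306.16, rounded up to a whole number of bits = 307

307 bits


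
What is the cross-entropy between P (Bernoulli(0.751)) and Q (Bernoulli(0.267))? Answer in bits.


H(P,Q) = -p*log2(q) - (1-p)*log2(1-q). -0.751*log2(0.267) = 1.430721; -0.249*log2(0.733) = 0.111581. H(P,Q) = 1.430721 + 0.111581 = 1.5423

1.5423 bits


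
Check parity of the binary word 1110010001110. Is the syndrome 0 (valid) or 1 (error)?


Syndrome = XOR of all bits = 1 XOR 1 XOR 1 XOR 0 XOR 0 XOR 1 XOR 0 XOR 0 XOR 0 XOR 1 XOR 1 XOR 1 XOR 0 = 1

1


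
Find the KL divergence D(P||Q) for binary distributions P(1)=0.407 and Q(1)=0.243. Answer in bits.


KL = p*log2(p/q) + (1-p)*log2((1-p)/(1-q)) = 0.407*log2(0.407/0.243) + 0.593*log2(0.593/0.757) = 0.0939

0.0939 bits


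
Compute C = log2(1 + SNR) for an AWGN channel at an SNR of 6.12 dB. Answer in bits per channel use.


SNR_linear = 10^(6.12/10) = 4.0926; C = log2(1 + SNR_linear) = log2(1 + 4.0926) = 2.3484

2.3484 bits/channel use


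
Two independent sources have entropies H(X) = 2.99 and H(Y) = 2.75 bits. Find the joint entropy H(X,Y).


For independent variables, H(X,Y) = H(X) + H(Y) = 2.99 + 2.75 = 5.74

5.74 bits


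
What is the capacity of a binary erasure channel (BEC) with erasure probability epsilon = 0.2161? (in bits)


C = 1 - epsilon = 1 - 0.2161 = 0.7839

0.7839 bits


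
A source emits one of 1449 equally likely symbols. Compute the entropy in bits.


H = log2(n) = log2(1449) = 10.5008

10.5008 bits


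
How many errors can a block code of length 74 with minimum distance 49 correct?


Correction capability = floor((d-1)/2) = floor((49-1)/2) = 24

24 errors


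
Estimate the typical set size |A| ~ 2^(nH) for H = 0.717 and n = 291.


log2|A_typical| = nH = 291 * 0.717 = 208.647, so |A_typical| ~ 2^208.647 = 6.442e+62

6.442e+62


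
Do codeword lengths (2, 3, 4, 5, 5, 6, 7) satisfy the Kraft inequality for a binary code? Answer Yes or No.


Kraft sum = sum(2^(-l_i)) = 0.5234, need <= 1. Result: satisfied (a binary prefix-free code with these lengths exists)

Yes


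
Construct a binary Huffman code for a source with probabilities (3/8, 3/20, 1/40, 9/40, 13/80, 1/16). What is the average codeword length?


Huffman construction (repeatedly merge the two least-probable nodes; each merge adds 1 bit to every symbol beneath it): 1/40 + 1/16 = 7/80; 7/80 + 3/20 = 19/80; 13/80 + 9/40 = 31/80; 19/80 + 3/8 = 49/80; 31/80 + 49/80 = 1. Resulting codeword lengths (in the order the probabilities were given): (2, 3, 4, 2, 2, 4). L_avg = sum(p_i * l_i) = 3/8*2 + 3/20*3 + 1/40*4 + 9/40*2 + 13/80*2 + 1/16*4 = 93/40 = 2.325

2.325 bits


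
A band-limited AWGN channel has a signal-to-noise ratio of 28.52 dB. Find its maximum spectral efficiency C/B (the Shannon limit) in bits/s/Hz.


SNR_linear = 10^(28.52/10) = 711.2135; C/B = log2(1 + SNR_linear) = log2(1 + 711.2135) = 9.4762

9.4762 bits/s/Hz


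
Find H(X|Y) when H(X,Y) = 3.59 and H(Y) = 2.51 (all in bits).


H(X|Y) = H(X,Y) - H(Y) = 3.59 - 2.51 = 1.08

1.08 bits


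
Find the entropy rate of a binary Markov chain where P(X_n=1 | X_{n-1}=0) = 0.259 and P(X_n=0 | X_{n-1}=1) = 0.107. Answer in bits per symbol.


Stationary distribution: pi_0 = p10/(p01+p10) = 0.2923, pi_1 = 0.7077. Entropy rate H' = pi_0*H(p01) + pi_1*H(p10) = 0.2923*0.8252 + 0.7077*0.4908 = 0.5886

0.5886 bits/symbol


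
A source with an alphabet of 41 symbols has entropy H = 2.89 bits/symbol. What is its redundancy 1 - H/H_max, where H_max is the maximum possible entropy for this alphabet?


H_max = log2(K) = log2(41) = 5.3576 bits/symbol. Redundancy = 1 - H/H_max = 1 - 2.89/5.3576 = 1 - 0.5394 = 0.4606

0.4606


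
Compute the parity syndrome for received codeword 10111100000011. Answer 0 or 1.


Syndrome = XOR of all bits = 1 XOR 0 XOR 1 XOR 1 XOR 1 XOR 1 XOR 0 XOR 0 XOR 0 XOR 0 XOR 0 XOR 0 XOR 1 XOR 1 = 1

1


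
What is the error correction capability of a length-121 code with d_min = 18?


Correction capability = floor((d-1)/2) = floor((18-1)/2) = 8

8 errors


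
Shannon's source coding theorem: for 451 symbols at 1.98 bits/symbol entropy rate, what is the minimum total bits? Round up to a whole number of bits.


Minimum bits >= n * H = 451 * 1.98 = 892.98, rounded up to a whole number of bits = 893

893 bits


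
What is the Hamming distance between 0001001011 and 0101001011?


Count differing positions: . ^ . . . . . . . . = 1 differences

1


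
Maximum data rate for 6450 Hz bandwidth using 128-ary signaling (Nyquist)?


Rate = 2 * B * log2(M) = 2 * 6450 * 7.0 = 90300.0

90300.0 bps


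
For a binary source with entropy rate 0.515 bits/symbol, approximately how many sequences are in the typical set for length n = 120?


log2|A_typical| = nH = 120 * 0.515 = 61.8, so |A_typical| ~ 2^61.8 = 4.015e+18

4.015e+18


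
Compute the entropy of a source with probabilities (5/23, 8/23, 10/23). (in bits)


H = -sum(p_i * log2(p_i)). Terms: -(5/23)*log2(5/23) = 0.478616; -(8/23)*log2(8/23) = 0.529935; -(10/23)*log2(10/23) = 0.522450. H = 0.478616 + 0.529935 + 0.522450 = 1.531

1.531 bits


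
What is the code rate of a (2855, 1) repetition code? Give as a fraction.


Rate = k/n = 1/2855

1/2855


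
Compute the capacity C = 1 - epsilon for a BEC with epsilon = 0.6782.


C = 1 - epsilon = 1 - 0.6782 = 0.3218

0.3218 bits


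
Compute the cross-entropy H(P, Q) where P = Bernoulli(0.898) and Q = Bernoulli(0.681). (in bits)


H(P,Q) = -p*log2(q) - (1-p)*log2(1-q). -0.898*log2(0.681) = 0.497737; -0.102*log2(0.319) = 0.168134. H(P,Q) = 0.497737 + 0.168134 = 0.6659

0.6659 bits


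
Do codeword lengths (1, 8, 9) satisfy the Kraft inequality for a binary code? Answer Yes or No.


Kraft sum = sum(2^(-l_i)) = 0.5059, need <= 1. Result: satisfied (a binary prefix-free code with these lengths exists)

Yes


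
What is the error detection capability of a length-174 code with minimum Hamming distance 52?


Detection capability = d_min - 1 = 52 - 1 = 51

51 errors


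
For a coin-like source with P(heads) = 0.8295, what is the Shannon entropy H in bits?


H = -p*log2(p) - (1-p)*log2(1-p). -0.8295*log2(0.8295) = 0.223705; -0.1705*log2(0.1705) = 0.435143. H = 0.223705 + 0.435143 = 0.6588

0.6588 bits


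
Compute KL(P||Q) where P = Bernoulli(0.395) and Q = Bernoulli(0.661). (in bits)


KL = p*log2(p/q) + (1-p)*log2((1-p)/(1-q)) = 0.395*log2(0.395/0.661) + 0.605*log2(0.605/0.339) = 0.2122

0.2122 bits


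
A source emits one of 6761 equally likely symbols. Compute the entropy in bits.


H = log2(n) = log2(6761) = 12.723

12.723 bits


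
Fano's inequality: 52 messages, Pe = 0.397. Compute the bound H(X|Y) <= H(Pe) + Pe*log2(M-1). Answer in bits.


H(Pe) = -Pe*log2(Pe) - (1-Pe)*log2(1-Pe) = -0.397*log2(0.397) - 0.603*log2(0.603) = 0.529117 + 0.440051 = 0.9692. Pe*log2(M-1) = 0.397*log2(51) = 2.251953. Bound = H(Pe) + Pe*log2(M-1) = 0.529117 + 0.440051 + 2.251953 = 3.2211

3.2211 bits


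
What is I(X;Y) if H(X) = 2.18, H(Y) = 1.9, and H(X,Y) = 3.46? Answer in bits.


I(X;Y) = H(X) + H(Y) - H(X,Y) = 2.18 + 1.9 - 3.46 = 0.62

0.62 bits


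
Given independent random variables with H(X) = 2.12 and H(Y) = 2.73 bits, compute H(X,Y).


For independent variables, H(X,Y) = H(X) + H(Y) = 2.12 + 2.73 = 4.85

4.85 bits


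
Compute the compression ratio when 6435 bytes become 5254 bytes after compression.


Ratio = original / compressed = 6435 / 5254 = 1.2248

1.2248


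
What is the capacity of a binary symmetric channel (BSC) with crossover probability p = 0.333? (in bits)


H(p) = -p*log2(p) - (1-p)*log2(1-p) = -0.333*log2(0.333) - 0.667*log2(0.667) = 0.528273 + 0.389689 = 0.918. C = 1 - H(p) = 1 - 0.918 = 0.082

0.082 bits


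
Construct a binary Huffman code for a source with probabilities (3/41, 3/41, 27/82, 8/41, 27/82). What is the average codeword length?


Huffman construction (repeatedly merge the two least-probable nodes; each merge adds 1 bit to every symbol beneath it): 3/41 + 3/41 = 6/41; 6/41 + 8/41 = 14/41; 27/82 + 27/82 = 27/41; 14/41 + 27/41 = 1. Resulting codeword lengths (in the order the probabilities were given): (3, 3, 2, 2, 2). L_avg = sum(p_i * l_i) = 3/41*3 + 3/41*3 + 27/82*2 + 8/41*2 + 27/82*2 = 88/41 = 2.1463

2.1463 bits


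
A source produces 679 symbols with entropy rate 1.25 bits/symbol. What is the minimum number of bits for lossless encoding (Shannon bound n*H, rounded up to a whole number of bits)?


Minimum bits >= n * H = 679 * 1.25 = 848.75, rounded up to a whole number of bits = 849

849 bits


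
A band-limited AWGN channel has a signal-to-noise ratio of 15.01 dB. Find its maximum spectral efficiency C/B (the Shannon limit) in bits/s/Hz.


SNR_linear = 10^(15.01/10) = 31.6957; C/B = log2(1 + SNR_linear) = log2(1 + 31.6957) = 5.031

5.031 bits/s/Hz


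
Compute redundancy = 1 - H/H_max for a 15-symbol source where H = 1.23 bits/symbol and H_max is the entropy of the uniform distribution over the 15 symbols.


H_max = log2(K) = log2(15) = 3.9069 bits/symbol. Redundancy = 1 - H/H_max = 1 - 1.23/3.9069 = 1 - 0.3148 = 0.6852

0.6852


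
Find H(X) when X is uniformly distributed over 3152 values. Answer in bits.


H = log2(n) = log2(3152) = 11.6221

11.6221 bits


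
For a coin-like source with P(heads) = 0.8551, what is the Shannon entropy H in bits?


H = -p*log2(p) - (1-p)*log2(1-p). -0.8551*log2(0.8551) = 0.193111; -0.1449*log2(0.1449) = 0.403818. H = 0.193111 + 0.403818 = 0.5969

0.5969 bits


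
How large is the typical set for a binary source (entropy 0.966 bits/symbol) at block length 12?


log2|A_typical| = nH = 12 * 0.966 = 11.592, so |A_typical| ~ 2^11.592 = 3.087e+03

3.087e+03


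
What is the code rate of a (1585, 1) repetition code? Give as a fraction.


Rate = k/n = 1/1585

1/1585


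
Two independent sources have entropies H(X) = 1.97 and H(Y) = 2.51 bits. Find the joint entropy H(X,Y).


For independent variables, H(X,Y) = H(X) + H(Y) = 1.97 + 2.51 = 4.48

4.48 bits


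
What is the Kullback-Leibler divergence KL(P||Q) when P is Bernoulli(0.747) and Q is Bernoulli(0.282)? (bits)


KL = p*log2(p/q) + (1-p)*log2((1-p)/(1-q)) = 0.747*log2(0.747/0.282) + 0.253*log2(0.253/0.718) = 0.6691

0.6691 bits


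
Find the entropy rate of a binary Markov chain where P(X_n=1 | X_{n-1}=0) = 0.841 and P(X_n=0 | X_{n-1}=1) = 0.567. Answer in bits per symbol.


Stationary distribution: pi_0 = p10/(p01+p10) = 0.4027, pi_1 = 0.5973. Entropy rate H' = pi_0*H(p01) + pi_1*H(p10) = 0.4027*0.6319 + 0.5973*0.987 = 0.844

0.844 bits/symbol


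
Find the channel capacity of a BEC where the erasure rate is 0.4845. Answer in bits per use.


C = 1 - epsilon = 1 - 0.4845 = 0.5155

0.5155 bits


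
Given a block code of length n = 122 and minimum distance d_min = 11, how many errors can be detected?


Detection capability = d_min - 1 = 11 - 1 = 10

10 errors


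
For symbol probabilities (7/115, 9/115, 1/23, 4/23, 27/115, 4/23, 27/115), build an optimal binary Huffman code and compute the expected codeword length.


Huffman construction (repeatedly merge the two least-probable nodes; each merge adds 1 bit to every symbol beneath it): 1/23 + 7/115 = 12/115; 9/115 + 12/115 = 21/115; 4/23 + 4/23 = 8/23; 21/115 + 27/115 = 48/115; 27/115 + 8/23 = 67/115; 48/115 + 67/115 = 1. Resulting codeword lengths (in the order the probabilities were given): (4, 3, 4, 3, 2, 3, 2). L_avg = sum(p_i * l_i) = 7/115*4 + 9/115*3 + 1/23*4 + 4/23*3 + 27/115*2 + 4/23*3 + 27/115*2 = 303/115 = 2.6348

2.6348 bits


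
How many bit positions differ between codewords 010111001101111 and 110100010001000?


Count differing positions: ^ . . . ^ ^ . ^ ^ ^ . . ^ ^ ^ = 9 differences

9


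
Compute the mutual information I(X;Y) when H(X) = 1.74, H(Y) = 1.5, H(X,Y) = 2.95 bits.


I(X;Y) = H(X) + H(Y) - H(X,Y) = 1.74 + 1.5 - 2.95 = 0.29

0.29 bits


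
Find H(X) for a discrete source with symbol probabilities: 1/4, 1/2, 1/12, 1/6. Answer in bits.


H = -sum(p_i * log2(p_i)). Terms: -(1/4)*log2(1/4) = 0.500000; -(1/2)*log2(1/2) = 0.500000; -(1/12)*log2(1/12) = 0.298747; -(1/6)*log2(1/6) = 0.430827. H = 0.500000 + 0.500000 + 0.298747 + 0.430827 = 1.7296

1.7296 bits


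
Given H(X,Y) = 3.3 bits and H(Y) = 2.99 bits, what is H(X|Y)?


H(X|Y) = H(X,Y) - H(Y) = 3.3 - 2.99 = 0.31

0.31 bits


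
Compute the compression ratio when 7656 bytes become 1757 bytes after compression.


Ratio = original / compressed = 7656 / 1757 = 4.3574

4.3574


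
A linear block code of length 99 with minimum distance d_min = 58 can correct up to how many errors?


Correction capability = floor((d-1)/2) = floor((58-1)/2) = 28

28 errors


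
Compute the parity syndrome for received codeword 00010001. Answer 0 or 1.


Syndrome = XOR of all bits = 0 XOR 0 XOR 0 XOR 1 XOR 0 XOR 0 XOR 0 XOR 1 = 0

0


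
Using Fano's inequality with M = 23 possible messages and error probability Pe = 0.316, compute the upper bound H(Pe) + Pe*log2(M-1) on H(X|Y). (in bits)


H(Pe) = -Pe*log2(Pe) - (1-Pe)*log2(1-Pe) = -0.316*log2(0.316) - 0.684*log2(0.684) = 0.525193 + 0.374785 = 0.9. Pe*log2(M-1) = 0.316*log2(22) = 1.409180. Bound = H(Pe) + Pe*log2(M-1) = 0.525193 + 0.374785 + 1.409180 = 2.3092

2.3092 bits


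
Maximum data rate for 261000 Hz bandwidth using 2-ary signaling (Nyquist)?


Rate = 2 * B * log2(M) = 2 * 261000 * 1.0 = 522000.0

522000.0 bps


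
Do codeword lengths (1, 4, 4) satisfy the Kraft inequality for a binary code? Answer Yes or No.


Kraft sum = sum(2^(-l_i)) = 0.625, need <= 1. Result: satisfied (a binary prefix-free code with these lengths exists)

Yes


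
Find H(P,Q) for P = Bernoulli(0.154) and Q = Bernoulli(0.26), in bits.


H(P,Q) = -p*log2(q) - (1-p)*log2(1-q). -0.154*log2(0.26) = 0.299286; -0.846*log2(0.74) = 0.367505. H(P,Q) = 0.299286 + 0.367505 = 0.6668

0.6668 bits


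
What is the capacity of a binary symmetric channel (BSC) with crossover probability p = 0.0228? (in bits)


H(p) = -p*log2(p) - (1-p)*log2(1-p) = -0.0228*log2(0.0228) - 0.9772*log2(0.9772) = 0.124370 + 0.032516 = 0.1569. C = 1 - H(p) = 1 - 0.1569 = 0.8431

0.8431 bits


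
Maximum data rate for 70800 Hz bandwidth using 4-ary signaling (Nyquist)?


Rate = 2 * B * log2(M) = 2 * 70800 * 2.0 = 283200.0

283200.0 bps


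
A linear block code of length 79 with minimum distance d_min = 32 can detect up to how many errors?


Detection capability = d_min - 1 = 32 - 1 = 31

31 errors


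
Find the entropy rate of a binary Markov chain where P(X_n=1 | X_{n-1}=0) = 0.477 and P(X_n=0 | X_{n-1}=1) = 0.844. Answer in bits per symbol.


Stationary distribution: pi_0 = p10/(p01+p10) = 0.6389, pi_1 = 0.3611. Entropy rate H' = pi_0*H(p01) + pi_1*H(p10) = 0.6389*0.9985 + 0.3611*0.6247 = 0.8635

0.8635 bits/symbol


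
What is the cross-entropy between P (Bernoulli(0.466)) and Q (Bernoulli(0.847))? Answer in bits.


H(P,Q) = -p*log2(q) - (1-p)*log2(1-q). -0.466*log2(0.847) = 0.111638; -0.534*log2(0.153) = 1.446284. H(P,Q) = 0.111638 + 1.446284 = 1.5579

1.5579 bits


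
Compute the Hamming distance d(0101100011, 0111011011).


Count differing positions: . . ^ . ^ ^ ^ . . . = 4 differences

4


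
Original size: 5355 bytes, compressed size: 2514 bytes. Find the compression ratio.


Ratio = original / compressed = 5355 / 2514 = 2.1301

2.1301


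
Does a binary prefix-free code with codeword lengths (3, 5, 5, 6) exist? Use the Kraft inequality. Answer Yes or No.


Kraft sum = sum(2^(-l_i)) = 0.2031, need <= 1. Result: satisfied (a binary prefix-free code with these lengths exists)

Yes


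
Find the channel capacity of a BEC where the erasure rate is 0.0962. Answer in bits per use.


C = 1 - epsilon = 1 - 0.0962 = 0.9038

0.9038 bits


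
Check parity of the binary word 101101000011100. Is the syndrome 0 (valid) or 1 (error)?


Syndrome = XOR of all bits = 1 XOR 0 XOR 1 XOR 1 XOR 0 XOR 1 XOR 0 XOR 0 XOR 0 XOR 0 XOR 1 XOR 1 XOR 1 XOR 0 XOR 0 = 1

1


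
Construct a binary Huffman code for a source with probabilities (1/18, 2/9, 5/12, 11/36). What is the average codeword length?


Huffman construction (repeatedly merge the two least-probable nodes; each merge adds 1 bit to every symbol beneath it): 1/18 + 2/9 = 5/18; 5/18 + 11/36 = 7/12; 5/12 + 7/12 = 1. Resulting codeword lengths (in the order the probabilities were given): (3, 3, 1, 2). L_avg = sum(p_i * l_i) = 1/18*3 + 2/9*3 + 5/12*1 + 11/36*2 = 67/36 = 1.8611

1.8611 bits


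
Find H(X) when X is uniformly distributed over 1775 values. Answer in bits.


H = log2(n) = log2(1775) = 10.7936

10.7936 bits


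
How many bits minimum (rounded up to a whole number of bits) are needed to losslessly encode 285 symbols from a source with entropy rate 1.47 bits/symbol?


Minimum bits >= n * H = 285 * 1.47 = 418.95, rounded up to a whole number of bits = 419

419 bits


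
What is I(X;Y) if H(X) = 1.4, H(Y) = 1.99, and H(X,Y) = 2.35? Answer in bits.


I(X;Y) = H(X) + H(Y) - H(X,Y) = 1.4 + 1.99 - 2.35 = 1.04

1.04 bits


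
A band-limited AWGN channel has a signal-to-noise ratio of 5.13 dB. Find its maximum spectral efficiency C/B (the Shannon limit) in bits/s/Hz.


SNR_linear = 10^(5.13/10) = 3.2584; C/B = log2(1 + SNR_linear) = log2(1 + 3.2584) = 2.0903

2.0903 bits/s/Hz


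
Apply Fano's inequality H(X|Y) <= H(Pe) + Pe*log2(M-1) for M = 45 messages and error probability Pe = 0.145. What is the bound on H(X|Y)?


H(Pe) = -Pe*log2(Pe) - (1-Pe)*log2(1-Pe) = -0.145*log2(0.145) - 0.855*log2(0.855) = 0.403952 + 0.193233 = 0.5972. Pe*log2(M-1) = 0.145*log2(44) = 0.791618. Bound = H(Pe) + Pe*log2(M-1) = 0.403952 + 0.193233 + 0.791618 = 1.3888

1.3888 bits


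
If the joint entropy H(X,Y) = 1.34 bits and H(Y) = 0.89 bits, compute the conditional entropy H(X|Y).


H(X|Y) = H(X,Y) - H(Y) = 1.34 - 0.89 = 0.45

0.45 bits


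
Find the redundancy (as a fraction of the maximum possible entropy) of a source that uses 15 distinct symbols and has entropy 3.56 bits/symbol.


H_max = log2(K) = log2(15) = 3.9069 bits/symbol. Redundancy = 1 - H/H_max = 1 - 3.56/3.9069 = 1 - 0.9112 = 0.0888

0.0888


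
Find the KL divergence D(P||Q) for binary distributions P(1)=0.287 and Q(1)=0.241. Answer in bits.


KL = p*log2(p/q) + (1-p)*log2((1-p)/(1-q)) = 0.287*log2(0.287/0.241) + 0.713*log2(0.713/0.759) = 0.008

0.008 bits


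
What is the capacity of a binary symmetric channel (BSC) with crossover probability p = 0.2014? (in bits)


H(p) = -p*log2(p) - (1-p)*log2(1-p) = -0.2014*log2(0.2014) - 0.7986*log2(0.7986) = 0.465609 + 0.259110 = 0.7247. C = 1 - H(p) = 1 - 0.7247 = 0.2753

0.2753 bits


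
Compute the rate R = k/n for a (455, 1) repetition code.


Rate = k/n = 1/455

1/455


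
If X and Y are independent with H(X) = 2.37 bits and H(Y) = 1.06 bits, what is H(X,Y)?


For independent variables, H(X,Y) = H(X) + H(Y) = 2.37 + 1.06 = 3.43

3.43 bits


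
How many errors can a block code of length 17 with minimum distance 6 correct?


Correction capability = floor((d-1)/2) = floor((6-1)/2) = 2

2 errors


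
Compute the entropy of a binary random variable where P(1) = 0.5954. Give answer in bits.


H = -p*log2(p) - (1-p)*log2(1-p). -0.5954*log2(0.5954) = 0.445400; -0.4046*log2(0.4046) = 0.528178. H = 0.445400 + 0.528178 = 0.9736

0.9736 bits


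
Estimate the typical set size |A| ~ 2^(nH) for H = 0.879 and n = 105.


log2|A_typical| = nH = 105 * 0.879 = 92.295, so |A_typical| ~ 2^92.295 = 6.075e+27

6.075e+27


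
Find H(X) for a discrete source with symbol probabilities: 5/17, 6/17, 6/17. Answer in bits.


H = -sum(p_i * log2(p_i)). Terms: -(5/17)*log2(5/17) = 0.519275; -(6/17)*log2(6/17) = 0.530294; -(6/17)*log2(6/17) = 0.530294. H = 0.519275 + 0.530294 + 0.530294 = 1.5799

1.5799 bits


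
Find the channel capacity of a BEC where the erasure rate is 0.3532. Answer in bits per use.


C = 1 - epsilon = 1 - 0.3532 = 0.6468

0.6468 bits


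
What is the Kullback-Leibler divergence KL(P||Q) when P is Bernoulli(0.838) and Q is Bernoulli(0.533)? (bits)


KL = p*log2(p/q) + (1-p)*log2((1-p)/(1-q)) = 0.838*log2(0.838/0.533) + 0.162*log2(0.162/0.467) = 0.2996

0.2996 bits


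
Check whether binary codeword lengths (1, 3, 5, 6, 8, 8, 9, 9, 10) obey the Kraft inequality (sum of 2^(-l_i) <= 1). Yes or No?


Kraft sum = sum(2^(-l_i)) = 0.6846, need <= 1. Result: satisfied (a binary prefix-free code with these lengths exists)

Yes


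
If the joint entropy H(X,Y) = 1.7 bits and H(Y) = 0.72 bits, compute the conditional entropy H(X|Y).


H(X|Y) = H(X,Y) - H(Y) = 1.7 - 0.72 = 0.98

0.98 bits


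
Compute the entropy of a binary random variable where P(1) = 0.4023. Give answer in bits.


H = -p*log2(p) - (1-p)*log2(1-p). -0.4023*log2(0.4023) = 0.528484; -0.5977*log2(0.5977) = 0.443796. H = 0.528484 + 0.443796 = 0.9723

0.9723 bits


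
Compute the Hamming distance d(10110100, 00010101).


Count differing positions: ^ . ^ . . . . ^ = 3 differences

3


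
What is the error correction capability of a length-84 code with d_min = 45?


Correction capability = floor((d-1)/2) = floor((45-1)/2) = 22

22 errors


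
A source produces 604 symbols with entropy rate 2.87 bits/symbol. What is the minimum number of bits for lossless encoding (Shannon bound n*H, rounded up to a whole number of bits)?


Minimum bits >= n * H = 604 * 2.87 = 1733.48, rounded up to a whole number of bits = 1734

1734 bits


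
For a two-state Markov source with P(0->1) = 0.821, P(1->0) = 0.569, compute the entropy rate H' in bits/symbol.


Stationary distribution: pi_0 = p10/(p01+p10) = 0.4094, pi_1 = 0.5906. Entropy rate H' = pi_0*H(p01) + pi_1*H(p10) = 0.4094*0.6779 + 0.5906*0.9862 = 0.86

0.86 bits/symbol


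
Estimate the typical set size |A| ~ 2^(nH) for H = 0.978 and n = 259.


log2|A_typical| = nH = 259 * 0.978 = 253.302, so |A_typical| ~ 2^253.302 = 1.784e+76

1.784e+76


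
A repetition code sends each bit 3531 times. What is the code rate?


Rate = k/n = 1/3531

1/3531


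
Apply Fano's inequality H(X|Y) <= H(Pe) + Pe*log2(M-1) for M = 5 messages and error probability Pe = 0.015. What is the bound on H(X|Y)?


H(Pe) = -Pe*log2(Pe) - (1-Pe)*log2(1-Pe) = -0.015*log2(0.015) - 0.985*log2(0.985) = 0.090883 + 0.021477 = 0.1124. Pe*log2(M-1) = 0.015*log2(4) = 0.030000. Bound = H(Pe) + Pe*log2(M-1) = 0.090883 + 0.021477 + 0.030000 = 0.1424

0.1424 bits


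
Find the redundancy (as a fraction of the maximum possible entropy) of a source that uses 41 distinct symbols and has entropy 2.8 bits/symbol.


H_max = log2(K) = log2(41) = 5.3576 bits/symbol. Redundancy = 1 - H/H_max = 1 - 2.8/5.3576 = 1 - 0.5226 = 0.4774

0.4774


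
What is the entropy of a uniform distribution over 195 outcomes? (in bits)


H = log2(n) = log2(195) = 7.6073

7.6073 bits


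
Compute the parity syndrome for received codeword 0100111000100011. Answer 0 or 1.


Syndrome = XOR of all bits = 0 XOR 1 XOR 0 XOR 0 XOR 1 XOR 1 XOR 1 XOR 0 XOR 0 XOR 0 XOR 1 XOR 0 XOR 0 XOR 0 XOR 1 XOR 1 = 1

1


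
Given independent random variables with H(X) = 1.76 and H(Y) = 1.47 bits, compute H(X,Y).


For independent variables, H(X,Y) = H(X) + H(Y) = 1.76 + 1.47 = 3.23

3.23 bits


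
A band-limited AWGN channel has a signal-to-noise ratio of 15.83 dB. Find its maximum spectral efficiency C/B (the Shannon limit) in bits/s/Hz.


SNR_linear = 10^(15.83/10) = 38.2825; C/B = log2(1 + SNR_linear) = log2(1 + 38.2825) = 5.2958

5.2958 bits/s/Hz


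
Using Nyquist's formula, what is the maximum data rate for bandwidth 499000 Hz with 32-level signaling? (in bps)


Rate = 2 * B * log2(M) = 2 * 499000 * 5.0 = 4990000.0

4990000.0 bps


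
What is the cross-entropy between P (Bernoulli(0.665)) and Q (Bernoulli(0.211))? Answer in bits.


H(P,Q) = -p*log2(q) - (1-p)*log2(1-q). -0.665*log2(0.211) = 1.492716; -0.335*log2(0.789) = 0.114537. H(P,Q) = 1.492716 + 0.114537 = 1.6073

1.6073 bits


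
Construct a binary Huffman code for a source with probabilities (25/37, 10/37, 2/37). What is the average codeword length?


Huffman construction (repeatedly merge the two least-probable nodes; each merge adds 1 bit to every symbol beneath it): 2/37 + 10/37 = 12/37; 12/37 + 25/37 = 1. Resulting codeword lengths (in the order the probabilities were given): (1, 2, 2). L_avg = sum(p_i * l_i) = 25/37*1 + 10/37*2 + 2/37*2 = 49/37 = 1.3243

1.3243 bits


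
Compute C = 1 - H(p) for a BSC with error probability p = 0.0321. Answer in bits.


H(p) = -p*log2(p) - (1-p)*log2(1-p) = -0.0321*log2(0.0321) - 0.9679*log2(0.9679) = 0.159257 + 0.045559 = 0.2048. C = 1 - H(p) = 1 - 0.2048 = 0.7952

0.7952 bits


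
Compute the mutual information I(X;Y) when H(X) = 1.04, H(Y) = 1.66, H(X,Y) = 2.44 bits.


I(X;Y) = H(X) + H(Y) - H(X,Y) = 1.04 + 1.66 - 2.44 = 0.26

0.26 bits


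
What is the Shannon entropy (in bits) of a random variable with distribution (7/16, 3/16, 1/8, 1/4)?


H = -sum(p_i * log2(p_i)). Terms: -(7/16)*log2(7/16) = 0.521782; -(3/16)*log2(3/16) = 0.452820; -(1/8)*log2(1/8) = 0.375000; -(1/4)*log2(1/4) = 0.500000. H = 0.521782 + 0.452820 + 0.375000 + 0.500000 = 1.8496

1.8496 bits


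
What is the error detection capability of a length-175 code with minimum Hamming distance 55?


Detection capability = d_min - 1 = 55 - 1 = 54

54 errors


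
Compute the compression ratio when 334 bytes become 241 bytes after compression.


Ratio = original / compressed = 334 / 241 = 1.3859

1.3859


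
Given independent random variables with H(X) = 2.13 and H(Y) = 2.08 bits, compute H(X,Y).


For independent variables, H(X,Y) = H(X) + H(Y) = 2.13 + 2.08 = 4.21

4.21 bits


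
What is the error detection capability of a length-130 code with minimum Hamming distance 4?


Detection capability = d_min - 1 = 4 - 1 = 3

3 errors


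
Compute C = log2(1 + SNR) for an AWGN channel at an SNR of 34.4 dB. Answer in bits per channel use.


SNR_linear = 10^(34.4/10) = 2754.2287; C = log2(1 + SNR_linear) = log2(1 + 2754.2287) = 11.428

11.428 bits/channel use


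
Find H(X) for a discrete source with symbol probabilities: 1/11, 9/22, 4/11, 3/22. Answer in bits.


H = -sum(p_i * log2(p_i)). Terms: -(1/11)*log2(1/11) = 0.314494; -(9/22)*log2(9/22) = 0.527525; -(4/11)*log2(4/11) = 0.530702; -(3/22)*log2(3/22) = 0.391973. H = 0.314494 + 0.527525 + 0.530702 + 0.391973 = 1.7647

1.7647 bits


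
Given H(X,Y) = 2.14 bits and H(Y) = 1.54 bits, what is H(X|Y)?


H(X|Y) = H(X,Y) - H(Y) = 2.14 - 1.54 = 0.6

0.6 bits


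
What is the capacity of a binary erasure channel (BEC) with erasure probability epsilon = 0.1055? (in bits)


C = 1 - epsilon = 1 - 0.1055 = 0.8945

0.8945 bits


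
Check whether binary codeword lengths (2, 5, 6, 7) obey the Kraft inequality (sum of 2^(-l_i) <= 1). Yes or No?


Kraft sum = sum(2^(-l_i)) = 0.3047, need <= 1. Result: satisfied (a binary prefix-free code with these lengths exists)

Yes


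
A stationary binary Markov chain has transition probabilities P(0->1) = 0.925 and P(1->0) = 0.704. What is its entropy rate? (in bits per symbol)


Stationary distribution: pi_0 = p10/(p01+p10) = 0.4322, pi_1 = 0.5678. Entropy rate H' = pi_0*H(p01) + pi_1*H(p10) = 0.4322*0.3843 + 0.5678*0.8763 = 0.6637

0.6637 bits/symbol


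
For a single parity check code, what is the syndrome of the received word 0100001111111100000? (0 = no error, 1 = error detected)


Syndrome = XOR of all bits = 0 XOR 1 XOR 0 XOR 0 XOR 0 XOR 0 XOR 1 XOR 1 XOR 1 XOR 1 XOR 1 XOR 1 XOR 1 XOR 1 XOR 0 XOR 0 XOR 0 XOR 0 XOR 0 = 1

1


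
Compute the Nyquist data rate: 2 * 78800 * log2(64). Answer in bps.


Rate = 2 * B * log2(M) = 2 * 78800 * 6.0 = 945600.0

945600.0 bps


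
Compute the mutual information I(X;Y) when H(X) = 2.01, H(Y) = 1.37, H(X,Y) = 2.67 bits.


I(X;Y) = H(X) + H(Y) - H(X,Y) = 2.01 + 1.37 - 2.67 = 0.71

0.71 bits


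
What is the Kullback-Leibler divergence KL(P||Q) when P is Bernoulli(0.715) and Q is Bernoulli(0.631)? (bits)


KL = p*log2(p/q) + (1-p)*log2((1-p)/(1-q)) = 0.715*log2(0.715/0.631) + 0.285*log2(0.285/0.369) = 0.0227

0.0227 bits


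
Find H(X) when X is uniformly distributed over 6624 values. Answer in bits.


H = log2(n) = log2(6624) = 12.6935

12.6935 bits


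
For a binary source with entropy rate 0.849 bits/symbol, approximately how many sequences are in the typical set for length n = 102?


log2|A_typical| = nH = 102 * 0.849 = 86.598, so |A_typical| ~ 2^86.598 = 1.171e+26

1.171e+26


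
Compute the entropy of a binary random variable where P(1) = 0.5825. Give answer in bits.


H = -p*log2(p) - (1-p)*log2(1-p). -0.5825*log2(0.5825) = 0.454158; -0.4175*log2(0.4175) = 0.526113. H = 0.454158 + 0.526113 = 0.9803

0.9803 bits


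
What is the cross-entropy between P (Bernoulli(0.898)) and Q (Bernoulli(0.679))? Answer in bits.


H(P,Q) = -p*log2(q) - (1-p)*log2(1-q). -0.898*log2(0.679) = 0.501548; -0.102*log2(0.321) = 0.167214. H(P,Q) = 0.501548 + 0.167214 = 0.6688

0.6688 bits


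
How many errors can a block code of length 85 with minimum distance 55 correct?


Correction capability = floor((d-1)/2) = floor((55-1)/2) = 27

27 errors


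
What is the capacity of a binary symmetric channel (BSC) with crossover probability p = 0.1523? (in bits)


H(p) = -p*log2(p) - (1-p)*log2(1-p) = -0.1523*log2(0.1523) - 0.8477*log2(0.8477) = 0.413496 + 0.202070 = 0.6156. C = 1 - H(p) = 1 - 0.6156 = 0.3844

0.3844 bits
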